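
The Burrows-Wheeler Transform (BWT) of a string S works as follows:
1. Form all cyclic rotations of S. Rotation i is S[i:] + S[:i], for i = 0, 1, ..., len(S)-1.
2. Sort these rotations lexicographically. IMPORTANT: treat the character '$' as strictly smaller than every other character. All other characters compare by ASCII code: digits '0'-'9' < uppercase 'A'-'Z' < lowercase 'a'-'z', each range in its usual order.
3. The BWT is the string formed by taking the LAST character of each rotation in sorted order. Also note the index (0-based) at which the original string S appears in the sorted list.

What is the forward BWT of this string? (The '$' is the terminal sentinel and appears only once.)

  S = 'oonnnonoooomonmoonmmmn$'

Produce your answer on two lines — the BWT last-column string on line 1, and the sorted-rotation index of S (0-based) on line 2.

All 23 rotations (rotation i = S[i:]+S[:i]):
  rot[0] = oonnnonoooomonmoonmmmn$
  rot[1] = onnnonoooomonmoonmmmn$o
  rot[2] = nnnonoooomonmoonmmmn$oo
  rot[3] = nnonoooomonmoonmmmn$oon
  rot[4] = nonoooomonmoonmmmn$oonn
  rot[5] = onoooomonmoonmmmn$oonnn
  rot[6] = noooomonmoonmmmn$oonnno
  rot[7] = oooomonmoonmmmn$oonnnon
  rot[8] = ooomonmoonmmmn$oonnnono
  rot[9] = oomonmoonmmmn$oonnnonoo
  rot[10] = omonmoonmmmn$oonnnonooo
  rot[11] = monmoonmmmn$oonnnonoooo
  rot[12] = onmoonmmmn$oonnnonoooom
  rot[13] = nmoonmmmn$oonnnonoooomo
  rot[14] = moonmmmn$oonnnonoooomon
  rot[15] = oonmmmn$oonnnonoooomonm
  rot[16] = onmmmn$oonnnonoooomonmo
  rot[17] = nmmmn$oonnnonoooomonmoo
  rot[18] = mmmn$oonnnonoooomonmoon
  rot[19] = mmn$oonnnonoooomonmoonm
  rot[20] = mn$oonnnonoooomonmoonmm
  rot[21] = n$oonnnonoooomonmoonmmm
  rot[22] = $oonnnonoooomonmoonmmmn
Sorted (with $ < everything):
  sorted[0] = $oonnnonoooomonmoonmmmn  (last char: 'n')
  sorted[1] = mmmn$oonnnonoooomonmoon  (last char: 'n')
  sorted[2] = mmn$oonnnonoooomonmoonm  (last char: 'm')
  sorted[3] = mn$oonnnonoooomonmoonmm  (last char: 'm')
  sorted[4] = monmoonmmmn$oonnnonoooo  (last char: 'o')
  sorted[5] = moonmmmn$oonnnonoooomon  (last char: 'n')
  sorted[6] = n$oonnnonoooomonmoonmmm  (last char: 'm')
  sorted[7] = nmmmn$oonnnonoooomonmoo  (last char: 'o')
  sorted[8] = nmoonmmmn$oonnnonoooomo  (last char: 'o')
  sorted[9] = nnnonoooomonmoonmmmn$oo  (last char: 'o')
  sorted[10] = nnonoooomonmoonmmmn$oon  (last char: 'n')
  sorted[11] = nonoooomonmoonmmmn$oonn  (last char: 'n')
  sorted[12] = noooomonmoonmmmn$oonnno  (last char: 'o')
  sorted[13] = omonmoonmmmn$oonnnonooo  (last char: 'o')
  sorted[14] = onmmmn$oonnnonoooomonmo  (last char: 'o')
  sorted[15] = onmoonmmmn$oonnnonoooom  (last char: 'm')
  sorted[16] = onnnonoooomonmoonmmmn$o  (last char: 'o')
  sorted[17] = onoooomonmoonmmmn$oonnn  (last char: 'n')
  sorted[18] = oomonmoonmmmn$oonnnonoo  (last char: 'o')
  sorted[19] = oonmmmn$oonnnonoooomonm  (last char: 'm')
  sorted[20] = oonnnonoooomonmoonmmmn$  (last char: '$')
  sorted[21] = ooomonmoonmmmn$oonnnono  (last char: 'o')
  sorted[22] = oooomonmoonmmmn$oonnnon  (last char: 'n')
Last column: nnmmonmooonnooomonom$on
Original string S is at sorted index 20

Answer: nnmmonmooonnooomonom$on
20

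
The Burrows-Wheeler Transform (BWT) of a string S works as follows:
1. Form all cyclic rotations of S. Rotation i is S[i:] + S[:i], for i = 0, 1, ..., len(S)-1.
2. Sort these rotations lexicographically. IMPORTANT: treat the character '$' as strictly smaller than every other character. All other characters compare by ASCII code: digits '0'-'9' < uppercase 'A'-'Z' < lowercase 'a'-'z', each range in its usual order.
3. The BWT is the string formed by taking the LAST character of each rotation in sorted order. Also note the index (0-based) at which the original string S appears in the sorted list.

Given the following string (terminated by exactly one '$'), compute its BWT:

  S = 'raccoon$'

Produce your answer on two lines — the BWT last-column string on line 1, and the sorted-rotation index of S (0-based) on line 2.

All 8 rotations (rotation i = S[i:]+S[:i]):
  rot[0] = raccoon$
  rot[1] = accoon$r
  rot[2] = ccoon$ra
  rot[3] = coon$rac
  rot[4] = oon$racc
  rot[5] = on$racco
  rot[6] = n$raccoo
  rot[7] = $raccoon
Sorted (with $ < everything):
  sorted[0] = $raccoon  (last char: 'n')
  sorted[1] = accoon$r  (last char: 'r')
  sorted[2] = ccoon$ra  (last char: 'a')
  sorted[3] = coon$rac  (last char: 'c')
  sorted[4] = n$raccoo  (last char: 'o')
  sorted[5] = on$racco  (last char: 'o')
  sorted[6] = oon$racc  (last char: 'c')
  sorted[7] = raccoon$  (last char: '$')
Last column: nracooc$
Original string S is at sorted index 7

Answer: nracooc$
7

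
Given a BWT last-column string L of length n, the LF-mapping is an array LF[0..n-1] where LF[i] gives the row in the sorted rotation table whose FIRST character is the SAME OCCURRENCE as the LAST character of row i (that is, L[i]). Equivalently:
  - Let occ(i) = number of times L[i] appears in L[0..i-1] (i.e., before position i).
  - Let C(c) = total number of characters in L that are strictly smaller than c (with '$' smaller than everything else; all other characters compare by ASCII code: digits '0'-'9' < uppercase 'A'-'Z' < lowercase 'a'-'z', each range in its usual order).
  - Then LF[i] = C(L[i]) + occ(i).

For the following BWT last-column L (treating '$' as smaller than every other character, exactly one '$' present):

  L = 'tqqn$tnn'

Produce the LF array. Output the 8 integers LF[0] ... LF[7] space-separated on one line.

Char counts: '$':1, 'n':3, 'q':2, 't':2
C (first-col start): C('$')=0, C('n')=1, C('q')=4, C('t')=6
L[0]='t': occ=0, LF[0]=C('t')+0=6+0=6
L[1]='q': occ=0, LF[1]=C('q')+0=4+0=4
L[2]='q': occ=1, LF[2]=C('q')+1=4+1=5
L[3]='n': occ=0, LF[3]=C('n')+0=1+0=1
L[4]='$': occ=0, LF[4]=C('$')+0=0+0=0
L[5]='t': occ=1, LF[5]=C('t')+1=6+1=7
L[6]='n': occ=1, LF[6]=C('n')+1=1+1=2
L[7]='n': occ=2, LF[7]=C('n')+2=1+2=3

Answer: 6 4 5 1 0 7 2 3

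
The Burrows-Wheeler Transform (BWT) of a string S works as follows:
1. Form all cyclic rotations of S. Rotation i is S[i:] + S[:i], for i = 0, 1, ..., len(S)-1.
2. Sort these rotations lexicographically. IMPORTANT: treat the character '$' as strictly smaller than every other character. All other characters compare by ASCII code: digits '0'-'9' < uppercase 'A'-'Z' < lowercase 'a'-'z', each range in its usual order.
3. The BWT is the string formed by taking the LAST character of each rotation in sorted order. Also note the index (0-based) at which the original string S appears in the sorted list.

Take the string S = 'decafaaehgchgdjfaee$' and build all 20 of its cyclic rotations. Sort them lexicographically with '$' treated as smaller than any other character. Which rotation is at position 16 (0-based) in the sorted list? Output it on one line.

Answer: gdjfaee$decafaaehgch

Derivation:
All 20 rotations (rotation i = S[i:]+S[:i]):
  rot[0] = decafaaehgchgdjfaee$
  rot[1] = ecafaaehgchgdjfaee$d
  rot[2] = cafaaehgchgdjfaee$de
  rot[3] = afaaehgchgdjfaee$dec
  rot[4] = faaehgchgdjfaee$deca
  rot[5] = aaehgchgdjfaee$decaf
  rot[6] = aehgchgdjfaee$decafa
  rot[7] = ehgchgdjfaee$decafaa
  rot[8] = hgchgdjfaee$decafaae
  rot[9] = gchgdjfaee$decafaaeh
  rot[10] = chgdjfaee$decafaaehg
  rot[11] = hgdjfaee$decafaaehgc
  rot[12] = gdjfaee$decafaaehgch
  rot[13] = djfaee$decafaaehgchg
  rot[14] = jfaee$decafaaehgchgd
  rot[15] = faee$decafaaehgchgdj
  rot[16] = aee$decafaaehgchgdjf
  rot[17] = ee$decafaaehgchgdjfa
  rot[18] = e$decafaaehgchgdjfae
  rot[19] = $decafaaehgchgdjfaee
Sorted (with $ < everything):
  sorted[0] = $decafaaehgchgdjfaee
  sorted[1] = aaehgchgdjfaee$decaf
  sorted[2] = aee$decafaaehgchgdjf
  sorted[3] = aehgchgdjfaee$decafa
  sorted[4] = afaaehgchgdjfaee$dec
  sorted[5] = cafaaehgchgdjfaee$de
  sorted[6] = chgdjfaee$decafaaehg
  sorted[7] = decafaaehgchgdjfaee$
  sorted[8] = djfaee$decafaaehgchg
  sorted[9] = e$decafaaehgchgdjfae
  sorted[10] = ecafaaehgchgdjfaee$d
  sorted[11] = ee$decafaaehgchgdjfa
  sorted[12] = ehgchgdjfaee$decafaa
  sorted[13] = faaehgchgdjfaee$deca
  sorted[14] = faee$decafaaehgchgdj
  sorted[15] = gchgdjfaee$decafaaeh
  sorted[16] = gdjfaee$decafaaehgch
  sorted[17] = hgchgdjfaee$decafaae
  sorted[18] = hgdjfaee$decafaaehgc
  sorted[19] = jfaee$decafaaehgchgd
sorted[16] = gdjfaee$decafaaehgch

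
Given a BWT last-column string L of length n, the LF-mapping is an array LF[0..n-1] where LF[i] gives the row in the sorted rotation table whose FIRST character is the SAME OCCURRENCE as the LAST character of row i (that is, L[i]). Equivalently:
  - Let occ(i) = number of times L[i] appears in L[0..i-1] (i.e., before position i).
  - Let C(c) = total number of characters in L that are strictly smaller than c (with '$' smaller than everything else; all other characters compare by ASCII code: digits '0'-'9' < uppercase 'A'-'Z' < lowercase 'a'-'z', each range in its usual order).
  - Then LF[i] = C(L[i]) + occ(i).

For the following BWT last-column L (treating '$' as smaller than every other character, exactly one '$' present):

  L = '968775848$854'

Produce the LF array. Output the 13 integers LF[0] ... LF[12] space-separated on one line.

Answer: 12 5 8 6 7 3 9 1 10 0 11 4 2

Derivation:
Char counts: '$':1, '4':2, '5':2, '6':1, '7':2, '8':4, '9':1
C (first-col start): C('$')=0, C('4')=1, C('5')=3, C('6')=5, C('7')=6, C('8')=8, C('9')=12
L[0]='9': occ=0, LF[0]=C('9')+0=12+0=12
L[1]='6': occ=0, LF[1]=C('6')+0=5+0=5
L[2]='8': occ=0, LF[2]=C('8')+0=8+0=8
L[3]='7': occ=0, LF[3]=C('7')+0=6+0=6
L[4]='7': occ=1, LF[4]=C('7')+1=6+1=7
L[5]='5': occ=0, LF[5]=C('5')+0=3+0=3
L[6]='8': occ=1, LF[6]=C('8')+1=8+1=9
L[7]='4': occ=0, LF[7]=C('4')+0=1+0=1
L[8]='8': occ=2, LF[8]=C('8')+2=8+2=10
L[9]='$': occ=0, LF[9]=C('$')+0=0+0=0
L[10]='8': occ=3, LF[10]=C('8')+3=8+3=11
L[11]='5': occ=1, LF[11]=C('5')+1=3+1=4
L[12]='4': occ=1, LF[12]=C('4')+1=1+1=2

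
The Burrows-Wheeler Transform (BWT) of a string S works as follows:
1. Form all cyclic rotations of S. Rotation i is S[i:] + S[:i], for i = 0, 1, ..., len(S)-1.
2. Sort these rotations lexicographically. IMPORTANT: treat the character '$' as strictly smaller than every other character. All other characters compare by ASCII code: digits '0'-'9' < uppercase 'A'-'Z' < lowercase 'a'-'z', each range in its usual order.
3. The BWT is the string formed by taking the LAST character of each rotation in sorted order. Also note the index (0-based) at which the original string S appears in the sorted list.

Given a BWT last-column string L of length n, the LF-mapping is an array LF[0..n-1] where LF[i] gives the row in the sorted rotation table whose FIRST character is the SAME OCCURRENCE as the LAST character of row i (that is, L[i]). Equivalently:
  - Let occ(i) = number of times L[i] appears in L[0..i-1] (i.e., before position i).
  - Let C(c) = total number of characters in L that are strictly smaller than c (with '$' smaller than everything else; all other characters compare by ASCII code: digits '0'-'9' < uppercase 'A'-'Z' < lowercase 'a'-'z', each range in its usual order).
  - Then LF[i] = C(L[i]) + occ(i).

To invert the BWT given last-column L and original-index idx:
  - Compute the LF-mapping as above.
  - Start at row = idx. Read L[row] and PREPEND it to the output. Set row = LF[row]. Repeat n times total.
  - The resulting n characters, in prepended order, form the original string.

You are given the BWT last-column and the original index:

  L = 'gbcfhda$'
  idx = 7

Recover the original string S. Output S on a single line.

LF mapping: 6 2 3 5 7 4 1 0
Walk LF starting at row 7, prepending L[row]:
  step 1: row=7, L[7]='$', prepend. Next row=LF[7]=0
  step 2: row=0, L[0]='g', prepend. Next row=LF[0]=6
  step 3: row=6, L[6]='a', prepend. Next row=LF[6]=1
  step 4: row=1, L[1]='b', prepend. Next row=LF[1]=2
  step 5: row=2, L[2]='c', prepend. Next row=LF[2]=3
  step 6: row=3, L[3]='f', prepend. Next row=LF[3]=5
  step 7: row=5, L[5]='d', prepend. Next row=LF[5]=4
  step 8: row=4, L[4]='h', prepend. Next row=LF[4]=7
Reversed output: hdfcbag$

Answer: hdfcbag$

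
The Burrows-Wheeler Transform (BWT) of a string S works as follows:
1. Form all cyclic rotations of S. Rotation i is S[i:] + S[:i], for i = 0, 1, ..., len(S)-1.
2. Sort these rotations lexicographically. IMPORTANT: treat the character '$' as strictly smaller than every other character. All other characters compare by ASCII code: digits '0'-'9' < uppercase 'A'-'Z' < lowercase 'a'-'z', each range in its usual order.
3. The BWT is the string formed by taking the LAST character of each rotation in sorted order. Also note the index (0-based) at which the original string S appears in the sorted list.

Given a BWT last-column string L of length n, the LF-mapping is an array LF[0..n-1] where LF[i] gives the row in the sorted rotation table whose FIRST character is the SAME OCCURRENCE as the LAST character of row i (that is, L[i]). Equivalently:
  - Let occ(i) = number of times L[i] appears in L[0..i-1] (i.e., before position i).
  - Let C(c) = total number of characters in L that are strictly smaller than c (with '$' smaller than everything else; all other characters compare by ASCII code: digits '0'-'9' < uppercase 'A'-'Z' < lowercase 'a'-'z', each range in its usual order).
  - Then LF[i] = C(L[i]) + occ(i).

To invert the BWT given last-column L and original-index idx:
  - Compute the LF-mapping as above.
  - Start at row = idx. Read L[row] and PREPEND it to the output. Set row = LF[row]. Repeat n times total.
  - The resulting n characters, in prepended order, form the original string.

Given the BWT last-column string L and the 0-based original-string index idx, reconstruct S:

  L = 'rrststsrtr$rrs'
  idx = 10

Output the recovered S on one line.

LF mapping: 1 2 7 11 8 12 9 3 13 4 0 5 6 10
Walk LF starting at row 10, prepending L[row]:
  step 1: row=10, L[10]='$', prepend. Next row=LF[10]=0
  step 2: row=0, L[0]='r', prepend. Next row=LF[0]=1
  step 3: row=1, L[1]='r', prepend. Next row=LF[1]=2
  step 4: row=2, L[2]='s', prepend. Next row=LF[2]=7
  step 5: row=7, L[7]='r', prepend. Next row=LF[7]=3
  step 6: row=3, L[3]='t', prepend. Next row=LF[3]=11
  step 7: row=11, L[11]='r', prepend. Next row=LF[11]=5
  step 8: row=5, L[5]='t', prepend. Next row=LF[5]=12
  step 9: row=12, L[12]='r', prepend. Next row=LF[12]=6
  step 10: row=6, L[6]='s', prepend. Next row=LF[6]=9
  step 11: row=9, L[9]='r', prepend. Next row=LF[9]=4
  step 12: row=4, L[4]='s', prepend. Next row=LF[4]=8
  step 13: row=8, L[8]='t', prepend. Next row=LF[8]=13
  step 14: row=13, L[13]='s', prepend. Next row=LF[13]=10
Reversed output: stsrsrtrtrsrr$

Answer: stsrsrtrtrsrr$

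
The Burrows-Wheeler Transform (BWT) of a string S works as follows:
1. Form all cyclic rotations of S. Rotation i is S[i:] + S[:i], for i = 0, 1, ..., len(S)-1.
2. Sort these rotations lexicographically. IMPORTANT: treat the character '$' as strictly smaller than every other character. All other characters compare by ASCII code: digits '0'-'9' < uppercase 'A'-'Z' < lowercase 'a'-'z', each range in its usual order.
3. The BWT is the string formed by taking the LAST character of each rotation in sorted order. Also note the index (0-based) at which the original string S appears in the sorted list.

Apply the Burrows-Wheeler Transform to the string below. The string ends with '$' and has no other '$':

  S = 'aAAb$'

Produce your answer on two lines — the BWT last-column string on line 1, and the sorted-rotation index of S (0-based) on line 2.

All 5 rotations (rotation i = S[i:]+S[:i]):
  rot[0] = aAAb$
  rot[1] = AAb$a
  rot[2] = Ab$aA
  rot[3] = b$aAA
  rot[4] = $aAAb
Sorted (with $ < everything):
  sorted[0] = $aAAb  (last char: 'b')
  sorted[1] = AAb$a  (last char: 'a')
  sorted[2] = Ab$aA  (last char: 'A')
  sorted[3] = aAAb$  (last char: '$')
  sorted[4] = b$aAA  (last char: 'A')
Last column: baA$A
Original string S is at sorted index 3

Answer: baA$A
3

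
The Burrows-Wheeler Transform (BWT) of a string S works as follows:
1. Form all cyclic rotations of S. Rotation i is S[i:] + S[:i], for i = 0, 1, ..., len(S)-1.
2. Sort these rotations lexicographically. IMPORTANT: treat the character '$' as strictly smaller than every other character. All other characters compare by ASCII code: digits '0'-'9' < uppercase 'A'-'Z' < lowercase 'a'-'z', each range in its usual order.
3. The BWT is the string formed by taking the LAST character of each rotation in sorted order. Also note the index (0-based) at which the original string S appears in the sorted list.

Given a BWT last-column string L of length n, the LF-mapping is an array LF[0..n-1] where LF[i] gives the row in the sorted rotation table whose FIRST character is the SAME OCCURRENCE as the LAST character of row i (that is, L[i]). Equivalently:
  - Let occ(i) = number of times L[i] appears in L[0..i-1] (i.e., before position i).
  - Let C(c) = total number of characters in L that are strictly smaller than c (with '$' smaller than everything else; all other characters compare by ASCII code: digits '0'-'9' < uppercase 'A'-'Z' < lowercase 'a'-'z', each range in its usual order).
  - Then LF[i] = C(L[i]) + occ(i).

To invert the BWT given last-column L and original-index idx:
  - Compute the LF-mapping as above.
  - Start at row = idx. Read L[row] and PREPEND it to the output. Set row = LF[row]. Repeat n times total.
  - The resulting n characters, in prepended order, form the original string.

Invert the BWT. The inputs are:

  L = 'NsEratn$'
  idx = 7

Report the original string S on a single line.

LF mapping: 2 6 1 5 3 7 4 0
Walk LF starting at row 7, prepending L[row]:
  step 1: row=7, L[7]='$', prepend. Next row=LF[7]=0
  step 2: row=0, L[0]='N', prepend. Next row=LF[0]=2
  step 3: row=2, L[2]='E', prepend. Next row=LF[2]=1
  step 4: row=1, L[1]='s', prepend. Next row=LF[1]=6
  step 5: row=6, L[6]='n', prepend. Next row=LF[6]=4
  step 6: row=4, L[4]='a', prepend. Next row=LF[4]=3
  step 7: row=3, L[3]='r', prepend. Next row=LF[3]=5
  step 8: row=5, L[5]='t', prepend. Next row=LF[5]=7
Reversed output: transEN$

Answer: transEN$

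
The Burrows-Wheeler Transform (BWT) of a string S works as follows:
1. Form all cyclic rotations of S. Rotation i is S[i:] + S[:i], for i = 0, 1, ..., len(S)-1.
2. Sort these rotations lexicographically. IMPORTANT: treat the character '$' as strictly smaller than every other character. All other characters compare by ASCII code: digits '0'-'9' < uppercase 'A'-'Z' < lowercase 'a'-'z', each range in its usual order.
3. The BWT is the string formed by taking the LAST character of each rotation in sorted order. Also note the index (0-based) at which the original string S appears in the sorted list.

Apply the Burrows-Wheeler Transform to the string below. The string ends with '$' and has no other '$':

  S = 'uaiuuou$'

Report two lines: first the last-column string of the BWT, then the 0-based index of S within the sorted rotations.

Answer: uuauo$ui
5

Derivation:
All 8 rotations (rotation i = S[i:]+S[:i]):
  rot[0] = uaiuuou$
  rot[1] = aiuuou$u
  rot[2] = iuuou$ua
  rot[3] = uuou$uai
  rot[4] = uou$uaiu
  rot[5] = ou$uaiuu
  rot[6] = u$uaiuuo
  rot[7] = $uaiuuou
Sorted (with $ < everything):
  sorted[0] = $uaiuuou  (last char: 'u')
  sorted[1] = aiuuou$u  (last char: 'u')
  sorted[2] = iuuou$ua  (last char: 'a')
  sorted[3] = ou$uaiuu  (last char: 'u')
  sorted[4] = u$uaiuuo  (last char: 'o')
  sorted[5] = uaiuuou$  (last char: '$')
  sorted[6] = uou$uaiu  (last char: 'u')
  sorted[7] = uuou$uai  (last char: 'i')
Last column: uuauo$ui
Original string S is at sorted index 5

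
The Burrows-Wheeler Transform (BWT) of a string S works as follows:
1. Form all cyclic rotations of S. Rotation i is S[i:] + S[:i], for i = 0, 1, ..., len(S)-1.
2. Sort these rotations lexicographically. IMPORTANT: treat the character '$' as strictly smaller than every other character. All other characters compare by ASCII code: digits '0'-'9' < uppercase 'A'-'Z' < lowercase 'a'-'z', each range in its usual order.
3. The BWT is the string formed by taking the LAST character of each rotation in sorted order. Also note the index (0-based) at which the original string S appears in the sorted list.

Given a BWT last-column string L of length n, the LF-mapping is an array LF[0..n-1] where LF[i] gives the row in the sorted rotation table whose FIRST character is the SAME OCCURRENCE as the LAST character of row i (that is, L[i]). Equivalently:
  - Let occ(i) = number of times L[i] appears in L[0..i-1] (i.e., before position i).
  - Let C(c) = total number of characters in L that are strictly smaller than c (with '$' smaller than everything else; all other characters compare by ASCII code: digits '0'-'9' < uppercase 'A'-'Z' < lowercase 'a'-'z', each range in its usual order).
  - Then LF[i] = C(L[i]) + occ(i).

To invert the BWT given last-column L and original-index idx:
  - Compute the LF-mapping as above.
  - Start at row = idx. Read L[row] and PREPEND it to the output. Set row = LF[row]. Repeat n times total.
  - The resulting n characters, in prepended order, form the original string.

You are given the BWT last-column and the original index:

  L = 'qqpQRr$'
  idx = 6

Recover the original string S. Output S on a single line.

LF mapping: 4 5 3 1 2 6 0
Walk LF starting at row 6, prepending L[row]:
  step 1: row=6, L[6]='$', prepend. Next row=LF[6]=0
  step 2: row=0, L[0]='q', prepend. Next row=LF[0]=4
  step 3: row=4, L[4]='R', prepend. Next row=LF[4]=2
  step 4: row=2, L[2]='p', prepend. Next row=LF[2]=3
  step 5: row=3, L[3]='Q', prepend. Next row=LF[3]=1
  step 6: row=1, L[1]='q', prepend. Next row=LF[1]=5
  step 7: row=5, L[5]='r', prepend. Next row=LF[5]=6
Reversed output: rqQpRq$

Answer: rqQpRq$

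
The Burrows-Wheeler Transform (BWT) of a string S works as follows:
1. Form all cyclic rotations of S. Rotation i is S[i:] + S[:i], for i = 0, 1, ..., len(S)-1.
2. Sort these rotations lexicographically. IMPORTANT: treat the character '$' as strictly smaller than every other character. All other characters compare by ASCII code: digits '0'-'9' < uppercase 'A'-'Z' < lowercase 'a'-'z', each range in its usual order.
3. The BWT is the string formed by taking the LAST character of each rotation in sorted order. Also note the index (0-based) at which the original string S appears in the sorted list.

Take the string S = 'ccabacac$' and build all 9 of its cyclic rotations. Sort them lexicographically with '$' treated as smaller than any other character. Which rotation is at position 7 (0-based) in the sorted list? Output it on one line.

Answer: cac$ccaba

Derivation:
All 9 rotations (rotation i = S[i:]+S[:i]):
  rot[0] = ccabacac$
  rot[1] = cabacac$c
  rot[2] = abacac$cc
  rot[3] = bacac$cca
  rot[4] = acac$ccab
  rot[5] = cac$ccaba
  rot[6] = ac$ccabac
  rot[7] = c$ccabaca
  rot[8] = $ccabacac
Sorted (with $ < everything):
  sorted[0] = $ccabacac
  sorted[1] = abacac$cc
  sorted[2] = ac$ccabac
  sorted[3] = acac$ccab
  sorted[4] = bacac$cca
  sorted[5] = c$ccabaca
  sorted[6] = cabacac$c
  sorted[7] = cac$ccaba
  sorted[8] = ccabacac$
sorted[7] = cac$ccaba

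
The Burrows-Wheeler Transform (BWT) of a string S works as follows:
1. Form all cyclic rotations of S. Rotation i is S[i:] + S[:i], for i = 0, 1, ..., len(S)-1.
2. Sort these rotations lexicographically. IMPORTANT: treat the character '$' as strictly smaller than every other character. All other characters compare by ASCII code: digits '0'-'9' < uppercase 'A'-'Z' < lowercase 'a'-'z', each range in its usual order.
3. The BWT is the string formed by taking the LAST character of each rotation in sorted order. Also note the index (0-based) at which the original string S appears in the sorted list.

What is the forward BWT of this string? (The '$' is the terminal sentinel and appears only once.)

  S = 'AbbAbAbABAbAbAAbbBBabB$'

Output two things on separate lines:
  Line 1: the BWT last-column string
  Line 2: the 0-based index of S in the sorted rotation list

Answer: BbbbbBb$AbAbBBAAAAbabAA
7

Derivation:
All 23 rotations (rotation i = S[i:]+S[:i]):
  rot[0] = AbbAbAbABAbAbAAbbBBabB$
  rot[1] = bbAbAbABAbAbAAbbBBabB$A
  rot[2] = bAbAbABAbAbAAbbBBabB$Ab
  rot[3] = AbAbABAbAbAAbbBBabB$Abb
  rot[4] = bAbABAbAbAAbbBBabB$AbbA
  rot[5] = AbABAbAbAAbbBBabB$AbbAb
  rot[6] = bABAbAbAAbbBBabB$AbbAbA
  rot[7] = ABAbAbAAbbBBabB$AbbAbAb
  rot[8] = BAbAbAAbbBBabB$AbbAbAbA
  rot[9] = AbAbAAbbBBabB$AbbAbAbAB
  rot[10] = bAbAAbbBBabB$AbbAbAbABA
  rot[11] = AbAAbbBBabB$AbbAbAbABAb
  rot[12] = bAAbbBBabB$AbbAbAbABAbA
  rot[13] = AAbbBBabB$AbbAbAbABAbAb
  rot[14] = AbbBBabB$AbbAbAbABAbAbA
  rot[15] = bbBBabB$AbbAbAbABAbAbAA
  rot[16] = bBBabB$AbbAbAbABAbAbAAb
  rot[17] = BBabB$AbbAbAbABAbAbAAbb
  rot[18] = BabB$AbbAbAbABAbAbAAbbB
  rot[19] = abB$AbbAbAbABAbAbAAbbBB
  rot[20] = bB$AbbAbAbABAbAbAAbbBBa
  rot[21] = B$AbbAbAbABAbAbAAbbBBab
  rot[22] = $AbbAbAbABAbAbAAbbBBabB
Sorted (with $ < everything):
  sorted[0] = $AbbAbAbABAbAbAAbbBBabB  (last char: 'B')
  sorted[1] = AAbbBBabB$AbbAbAbABAbAb  (last char: 'b')
  sorted[2] = ABAbAbAAbbBBabB$AbbAbAb  (last char: 'b')
  sorted[3] = AbAAbbBBabB$AbbAbAbABAb  (last char: 'b')
  sorted[4] = AbABAbAbAAbbBBabB$AbbAb  (last char: 'b')
  sorted[5] = AbAbAAbbBBabB$AbbAbAbAB  (last char: 'B')
  sorted[6] = AbAbABAbAbAAbbBBabB$Abb  (last char: 'b')
  sorted[7] = AbbAbAbABAbAbAAbbBBabB$  (last char: '$')
  sorted[8] = AbbBBabB$AbbAbAbABAbAbA  (last char: 'A')
  sorted[9] = B$AbbAbAbABAbAbAAbbBBab  (last char: 'b')
  sorted[10] = BAbAbAAbbBBabB$AbbAbAbA  (last char: 'A')
  sorted[11] = BBabB$AbbAbAbABAbAbAAbb  (last char: 'b')
  sorted[12] = BabB$AbbAbAbABAbAbAAbbB  (last char: 'B')
  sorted[13] = abB$AbbAbAbABAbAbAAbbBB  (last char: 'B')
  sorted[14] = bAAbbBBabB$AbbAbAbABAbA  (last char: 'A')
  sorted[15] = bABAbAbAAbbBBabB$AbbAbA  (last char: 'A')
  sorted[16] = bAbAAbbBBabB$AbbAbAbABA  (last char: 'A')
  sorted[17] = bAbABAbAbAAbbBBabB$AbbA  (last char: 'A')
  sorted[18] = bAbAbABAbAbAAbbBBabB$Ab  (last char: 'b')
  sorted[19] = bB$AbbAbAbABAbAbAAbbBBa  (last char: 'a')
  sorted[20] = bBBabB$AbbAbAbABAbAbAAb  (last char: 'b')
  sorted[21] = bbAbAbABAbAbAAbbBBabB$A  (last char: 'A')
  sorted[22] = bbBBabB$AbbAbAbABAbAbAA  (last char: 'A')
Last column: BbbbbBb$AbAbBBAAAAbabAA
Original string S is at sorted index 7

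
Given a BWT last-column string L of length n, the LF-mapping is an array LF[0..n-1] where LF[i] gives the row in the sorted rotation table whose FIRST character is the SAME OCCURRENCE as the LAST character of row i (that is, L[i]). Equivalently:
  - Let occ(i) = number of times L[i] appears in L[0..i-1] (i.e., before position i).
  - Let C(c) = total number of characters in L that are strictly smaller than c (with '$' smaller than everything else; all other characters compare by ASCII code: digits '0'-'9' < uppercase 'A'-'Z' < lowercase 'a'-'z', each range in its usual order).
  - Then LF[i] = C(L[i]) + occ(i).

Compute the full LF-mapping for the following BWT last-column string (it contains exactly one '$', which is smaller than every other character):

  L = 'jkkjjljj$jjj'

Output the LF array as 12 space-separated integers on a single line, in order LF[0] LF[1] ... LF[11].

Char counts: '$':1, 'j':8, 'k':2, 'l':1
C (first-col start): C('$')=0, C('j')=1, C('k')=9, C('l')=11
L[0]='j': occ=0, LF[0]=C('j')+0=1+0=1
L[1]='k': occ=0, LF[1]=C('k')+0=9+0=9
L[2]='k': occ=1, LF[2]=C('k')+1=9+1=10
L[3]='j': occ=1, LF[3]=C('j')+1=1+1=2
L[4]='j': occ=2, LF[4]=C('j')+2=1+2=3
L[5]='l': occ=0, LF[5]=C('l')+0=11+0=11
L[6]='j': occ=3, LF[6]=C('j')+3=1+3=4
L[7]='j': occ=4, LF[7]=C('j')+4=1+4=5
L[8]='$': occ=0, LF[8]=C('$')+0=0+0=0
L[9]='j': occ=5, LF[9]=C('j')+5=1+5=6
L[10]='j': occ=6, LF[10]=C('j')+6=1+6=7
L[11]='j': occ=7, LF[11]=C('j')+7=1+7=8

Answer: 1 9 10 2 3 11 4 5 0 6 7 8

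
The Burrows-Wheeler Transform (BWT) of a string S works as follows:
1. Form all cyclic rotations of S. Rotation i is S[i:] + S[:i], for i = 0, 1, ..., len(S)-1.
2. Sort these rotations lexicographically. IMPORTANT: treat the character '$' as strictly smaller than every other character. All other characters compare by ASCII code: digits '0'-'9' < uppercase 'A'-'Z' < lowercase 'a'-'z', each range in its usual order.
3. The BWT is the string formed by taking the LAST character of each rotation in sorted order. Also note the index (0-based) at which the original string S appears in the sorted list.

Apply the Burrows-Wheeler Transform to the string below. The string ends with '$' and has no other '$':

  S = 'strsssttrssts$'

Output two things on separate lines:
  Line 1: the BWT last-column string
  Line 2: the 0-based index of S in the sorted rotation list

All 14 rotations (rotation i = S[i:]+S[:i]):
  rot[0] = strsssttrssts$
  rot[1] = trsssttrssts$s
  rot[2] = rsssttrssts$st
  rot[3] = sssttrssts$str
  rot[4] = ssttrssts$strs
  rot[5] = sttrssts$strss
  rot[6] = ttrssts$strsss
  rot[7] = trssts$strssst
  rot[8] = rssts$strssstt
  rot[9] = ssts$strsssttr
  rot[10] = sts$strsssttrs
  rot[11] = ts$strsssttrss
  rot[12] = s$strsssttrsst
  rot[13] = $strsssttrssts
Sorted (with $ < everything):
  sorted[0] = $strsssttrssts  (last char: 's')
  sorted[1] = rsssttrssts$st  (last char: 't')
  sorted[2] = rssts$strssstt  (last char: 't')
  sorted[3] = s$strsssttrsst  (last char: 't')
  sorted[4] = sssttrssts$str  (last char: 'r')
  sorted[5] = ssts$strsssttr  (last char: 'r')
  sorted[6] = ssttrssts$strs  (last char: 's')
  sorted[7] = strsssttrssts$  (last char: '$')
  sorted[8] = sts$strsssttrs  (last char: 's')
  sorted[9] = sttrssts$strss  (last char: 's')
  sorted[10] = trsssttrssts$s  (last char: 's')
  sorted[11] = trssts$strssst  (last char: 't')
  sorted[12] = ts$strsssttrss  (last char: 's')
  sorted[13] = ttrssts$strsss  (last char: 's')
Last column: stttrrs$ssstss
Original string S is at sorted index 7

Answer: stttrrs$ssstss
7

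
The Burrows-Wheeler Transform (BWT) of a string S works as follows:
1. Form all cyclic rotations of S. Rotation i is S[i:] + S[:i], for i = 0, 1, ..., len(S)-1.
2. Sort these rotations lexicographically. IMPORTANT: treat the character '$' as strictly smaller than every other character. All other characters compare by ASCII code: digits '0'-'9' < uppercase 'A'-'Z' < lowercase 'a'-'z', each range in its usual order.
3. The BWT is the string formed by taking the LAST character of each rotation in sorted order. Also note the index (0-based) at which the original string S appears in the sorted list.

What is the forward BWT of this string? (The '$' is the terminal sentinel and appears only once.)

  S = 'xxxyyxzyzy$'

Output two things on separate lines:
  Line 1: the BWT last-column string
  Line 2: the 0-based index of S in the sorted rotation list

All 11 rotations (rotation i = S[i:]+S[:i]):
  rot[0] = xxxyyxzyzy$
  rot[1] = xxyyxzyzy$x
  rot[2] = xyyxzyzy$xx
  rot[3] = yyxzyzy$xxx
  rot[4] = yxzyzy$xxxy
  rot[5] = xzyzy$xxxyy
  rot[6] = zyzy$xxxyyx
  rot[7] = yzy$xxxyyxz
  rot[8] = zy$xxxyyxzy
  rot[9] = y$xxxyyxzyz
  rot[10] = $xxxyyxzyzy
Sorted (with $ < everything):
  sorted[0] = $xxxyyxzyzy  (last char: 'y')
  sorted[1] = xxxyyxzyzy$  (last char: '$')
  sorted[2] = xxyyxzyzy$x  (last char: 'x')
  sorted[3] = xyyxzyzy$xx  (last char: 'x')
  sorted[4] = xzyzy$xxxyy  (last char: 'y')
  sorted[5] = y$xxxyyxzyz  (last char: 'z')
  sorted[6] = yxzyzy$xxxy  (last char: 'y')
  sorted[7] = yyxzyzy$xxx  (last char: 'x')
  sorted[8] = yzy$xxxyyxz  (last char: 'z')
  sorted[9] = zy$xxxyyxzy  (last char: 'y')
  sorted[10] = zyzy$xxxyyx  (last char: 'x')
Last column: y$xxyzyxzyx
Original string S is at sorted index 1

Answer: y$xxyzyxzyx
1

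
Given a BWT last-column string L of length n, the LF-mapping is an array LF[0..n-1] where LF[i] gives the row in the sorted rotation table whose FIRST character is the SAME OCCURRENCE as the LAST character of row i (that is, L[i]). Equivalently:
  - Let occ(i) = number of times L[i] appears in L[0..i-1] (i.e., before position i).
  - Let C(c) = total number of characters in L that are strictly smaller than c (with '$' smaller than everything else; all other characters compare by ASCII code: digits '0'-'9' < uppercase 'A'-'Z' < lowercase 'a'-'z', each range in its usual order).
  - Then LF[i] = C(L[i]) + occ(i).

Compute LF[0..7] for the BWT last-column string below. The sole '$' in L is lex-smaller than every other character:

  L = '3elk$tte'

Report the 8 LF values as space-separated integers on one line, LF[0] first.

Char counts: '$':1, '3':1, 'e':2, 'k':1, 'l':1, 't':2
C (first-col start): C('$')=0, C('3')=1, C('e')=2, C('k')=4, C('l')=5, C('t')=6
L[0]='3': occ=0, LF[0]=C('3')+0=1+0=1
L[1]='e': occ=0, LF[1]=C('e')+0=2+0=2
L[2]='l': occ=0, LF[2]=C('l')+0=5+0=5
L[3]='k': occ=0, LF[3]=C('k')+0=4+0=4
L[4]='$': occ=0, LF[4]=C('$')+0=0+0=0
L[5]='t': occ=0, LF[5]=C('t')+0=6+0=6
L[6]='t': occ=1, LF[6]=C('t')+1=6+1=7
L[7]='e': occ=1, LF[7]=C('e')+1=2+1=3

Answer: 1 2 5 4 0 6 7 3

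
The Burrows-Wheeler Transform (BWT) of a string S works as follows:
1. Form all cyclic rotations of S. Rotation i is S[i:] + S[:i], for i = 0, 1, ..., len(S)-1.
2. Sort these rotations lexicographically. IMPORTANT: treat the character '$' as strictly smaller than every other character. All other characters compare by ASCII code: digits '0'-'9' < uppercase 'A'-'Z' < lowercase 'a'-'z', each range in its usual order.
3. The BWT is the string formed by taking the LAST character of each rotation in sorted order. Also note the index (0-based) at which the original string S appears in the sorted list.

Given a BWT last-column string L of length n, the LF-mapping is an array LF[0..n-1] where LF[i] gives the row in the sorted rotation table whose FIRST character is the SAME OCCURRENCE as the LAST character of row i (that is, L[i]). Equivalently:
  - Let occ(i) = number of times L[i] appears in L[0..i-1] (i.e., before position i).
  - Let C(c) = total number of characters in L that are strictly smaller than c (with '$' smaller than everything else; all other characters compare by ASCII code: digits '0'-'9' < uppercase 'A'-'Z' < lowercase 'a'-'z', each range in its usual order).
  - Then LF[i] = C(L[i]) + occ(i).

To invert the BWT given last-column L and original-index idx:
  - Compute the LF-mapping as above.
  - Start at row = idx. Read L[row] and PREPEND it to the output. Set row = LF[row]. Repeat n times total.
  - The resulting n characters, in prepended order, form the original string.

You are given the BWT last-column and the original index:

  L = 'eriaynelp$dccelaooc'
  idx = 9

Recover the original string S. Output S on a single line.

LF mapping: 7 17 10 1 18 13 8 11 16 0 6 3 4 9 12 2 14 15 5
Walk LF starting at row 9, prepending L[row]:
  step 1: row=9, L[9]='$', prepend. Next row=LF[9]=0
  step 2: row=0, L[0]='e', prepend. Next row=LF[0]=7
  step 3: row=7, L[7]='l', prepend. Next row=LF[7]=11
  step 4: row=11, L[11]='c', prepend. Next row=LF[11]=3
  step 5: row=3, L[3]='a', prepend. Next row=LF[3]=1
  step 6: row=1, L[1]='r', prepend. Next row=LF[1]=17
  step 7: row=17, L[17]='o', prepend. Next row=LF[17]=15
  step 8: row=15, L[15]='a', prepend. Next row=LF[15]=2
  step 9: row=2, L[2]='i', prepend. Next row=LF[2]=10
  step 10: row=10, L[10]='d', prepend. Next row=LF[10]=6
  step 11: row=6, L[6]='e', prepend. Next row=LF[6]=8
  step 12: row=8, L[8]='p', prepend. Next row=LF[8]=16
  step 13: row=16, L[16]='o', prepend. Next row=LF[16]=14
  step 14: row=14, L[14]='l', prepend. Next row=LF[14]=12
  step 15: row=12, L[12]='c', prepend. Next row=LF[12]=4
  step 16: row=4, L[4]='y', prepend. Next row=LF[4]=18
  step 17: row=18, L[18]='c', prepend. Next row=LF[18]=5
  step 18: row=5, L[5]='n', prepend. Next row=LF[5]=13
  step 19: row=13, L[13]='e', prepend. Next row=LF[13]=9
Reversed output: encyclopediaoracle$

Answer: encyclopediaoracle$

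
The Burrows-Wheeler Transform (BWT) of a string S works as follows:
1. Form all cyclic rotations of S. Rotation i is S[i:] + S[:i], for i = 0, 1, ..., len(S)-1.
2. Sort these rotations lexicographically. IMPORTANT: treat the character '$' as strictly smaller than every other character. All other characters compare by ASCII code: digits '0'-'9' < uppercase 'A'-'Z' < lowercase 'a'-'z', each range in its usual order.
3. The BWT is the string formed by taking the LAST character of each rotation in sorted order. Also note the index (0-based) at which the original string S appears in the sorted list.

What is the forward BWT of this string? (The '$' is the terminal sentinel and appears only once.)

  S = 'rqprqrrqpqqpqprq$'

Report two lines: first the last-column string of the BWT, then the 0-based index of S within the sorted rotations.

All 17 rotations (rotation i = S[i:]+S[:i]):
  rot[0] = rqprqrrqpqqpqprq$
  rot[1] = qprqrrqpqqpqprq$r
  rot[2] = prqrrqpqqpqprq$rq
  rot[3] = rqrrqpqqpqprq$rqp
  rot[4] = qrrqpqqpqprq$rqpr
  rot[5] = rrqpqqpqprq$rqprq
  rot[6] = rqpqqpqprq$rqprqr
  rot[7] = qpqqpqprq$rqprqrr
  rot[8] = pqqpqprq$rqprqrrq
  rot[9] = qqpqprq$rqprqrrqp
  rot[10] = qpqprq$rqprqrrqpq
  rot[11] = pqprq$rqprqrrqpqq
  rot[12] = qprq$rqprqrrqpqqp
  rot[13] = prq$rqprqrrqpqqpq
  rot[14] = rq$rqprqrrqpqqpqp
  rot[15] = q$rqprqrrqpqqpqpr
  rot[16] = $rqprqrrqpqqpqprq
Sorted (with $ < everything):
  sorted[0] = $rqprqrrqpqqpqprq  (last char: 'q')
  sorted[1] = pqprq$rqprqrrqpqq  (last char: 'q')
  sorted[2] = pqqpqprq$rqprqrrq  (last char: 'q')
  sorted[3] = prq$rqprqrrqpqqpq  (last char: 'q')
  sorted[4] = prqrrqpqqpqprq$rq  (last char: 'q')
  sorted[5] = q$rqprqrrqpqqpqpr  (last char: 'r')
  sorted[6] = qpqprq$rqprqrrqpq  (last char: 'q')
  sorted[7] = qpqqpqprq$rqprqrr  (last char: 'r')
  sorted[8] = qprq$rqprqrrqpqqp  (last char: 'p')
  sorted[9] = qprqrrqpqqpqprq$r  (last char: 'r')
  sorted[10] = qqpqprq$rqprqrrqp  (last char: 'p')
  sorted[11] = qrrqpqqpqprq$rqpr  (last char: 'r')
  sorted[12] = rq$rqprqrrqpqqpqp  (last char: 'p')
  sorted[13] = rqpqqpqprq$rqprqr  (last char: 'r')
  sorted[14] = rqprqrrqpqqpqprq$  (last char: '$')
  sorted[15] = rqrrqpqqpqprq$rqp  (last char: 'p')
  sorted[16] = rrqpqqpqprq$rqprq  (last char: 'q')
Last column: qqqqqrqrprprpr$pq
Original string S is at sorted index 14

Answer: qqqqqrqrprprpr$pq
14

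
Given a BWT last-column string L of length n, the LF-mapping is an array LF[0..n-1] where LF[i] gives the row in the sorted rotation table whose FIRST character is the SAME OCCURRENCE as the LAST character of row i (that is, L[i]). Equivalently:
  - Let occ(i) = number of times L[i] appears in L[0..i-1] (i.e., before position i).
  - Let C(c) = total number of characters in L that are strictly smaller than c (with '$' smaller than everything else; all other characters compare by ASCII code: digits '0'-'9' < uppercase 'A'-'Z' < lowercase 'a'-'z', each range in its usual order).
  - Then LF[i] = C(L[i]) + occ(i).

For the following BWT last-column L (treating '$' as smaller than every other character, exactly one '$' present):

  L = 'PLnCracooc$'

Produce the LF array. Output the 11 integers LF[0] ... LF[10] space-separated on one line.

Answer: 3 2 7 1 10 4 5 8 9 6 0

Derivation:
Char counts: '$':1, 'C':1, 'L':1, 'P':1, 'a':1, 'c':2, 'n':1, 'o':2, 'r':1
C (first-col start): C('$')=0, C('C')=1, C('L')=2, C('P')=3, C('a')=4, C('c')=5, C('n')=7, C('o')=8, C('r')=10
L[0]='P': occ=0, LF[0]=C('P')+0=3+0=3
L[1]='L': occ=0, LF[1]=C('L')+0=2+0=2
L[2]='n': occ=0, LF[2]=C('n')+0=7+0=7
L[3]='C': occ=0, LF[3]=C('C')+0=1+0=1
L[4]='r': occ=0, LF[4]=C('r')+0=10+0=10
L[5]='a': occ=0, LF[5]=C('a')+0=4+0=4
L[6]='c': occ=0, LF[6]=C('c')+0=5+0=5
L[7]='o': occ=0, LF[7]=C('o')+0=8+0=8
L[8]='o': occ=1, LF[8]=C('o')+1=8+1=9
L[9]='c': occ=1, LF[9]=C('c')+1=5+1=6
L[10]='$': occ=0, LF[10]=C('$')+0=0+0=0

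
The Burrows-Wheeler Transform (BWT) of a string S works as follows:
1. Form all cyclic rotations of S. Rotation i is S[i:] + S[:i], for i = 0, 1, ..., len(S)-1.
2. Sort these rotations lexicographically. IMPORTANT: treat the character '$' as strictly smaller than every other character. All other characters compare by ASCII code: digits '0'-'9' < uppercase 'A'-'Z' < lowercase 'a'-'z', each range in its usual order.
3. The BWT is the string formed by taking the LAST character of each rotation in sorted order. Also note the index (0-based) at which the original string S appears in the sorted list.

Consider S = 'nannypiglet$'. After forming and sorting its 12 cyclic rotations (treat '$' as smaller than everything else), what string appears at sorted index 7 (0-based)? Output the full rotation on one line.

Answer: nnypiglet$na

Derivation:
All 12 rotations (rotation i = S[i:]+S[:i]):
  rot[0] = nannypiglet$
  rot[1] = annypiglet$n
  rot[2] = nnypiglet$na
  rot[3] = nypiglet$nan
  rot[4] = ypiglet$nann
  rot[5] = piglet$nanny
  rot[6] = iglet$nannyp
  rot[7] = glet$nannypi
  rot[8] = let$nannypig
  rot[9] = et$nannypigl
  rot[10] = t$nannypigle
  rot[11] = $nannypiglet
Sorted (with $ < everything):
  sorted[0] = $nannypiglet
  sorted[1] = annypiglet$n
  sorted[2] = et$nannypigl
  sorted[3] = glet$nannypi
  sorted[4] = iglet$nannyp
  sorted[5] = let$nannypig
  sorted[6] = nannypiglet$
  sorted[7] = nnypiglet$na
  sorted[8] = nypiglet$nan
  sorted[9] = piglet$nanny
  sorted[10] = t$nannypigle
  sorted[11] = ypiglet$nann
sorted[7] = nnypiglet$na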